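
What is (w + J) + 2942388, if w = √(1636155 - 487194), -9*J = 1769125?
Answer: 24712367/9 + √1148961 ≈ 2.7469e+6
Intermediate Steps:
J = -1769125/9 (J = -⅑*1769125 = -1769125/9 ≈ -1.9657e+5)
w = √1148961 ≈ 1071.9
(w + J) + 2942388 = (√1148961 - 1769125/9) + 2942388 = (-1769125/9 + √1148961) + 2942388 = 24712367/9 + √1148961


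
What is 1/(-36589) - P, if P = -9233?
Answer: 337826236/36589 ≈ 9233.0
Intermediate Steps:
1/(-36589) - P = 1/(-36589) - 1*(-9233) = -1/36589 + 9233 = 337826236/36589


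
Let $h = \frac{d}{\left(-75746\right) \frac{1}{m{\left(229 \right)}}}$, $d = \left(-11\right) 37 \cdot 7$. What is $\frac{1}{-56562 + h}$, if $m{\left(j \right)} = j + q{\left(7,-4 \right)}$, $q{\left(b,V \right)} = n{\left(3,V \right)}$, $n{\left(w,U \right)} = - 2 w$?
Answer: $- \frac{6886}{389428175} \approx -1.7682 \cdot 10^{-5}$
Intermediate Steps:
$q{\left(b,V \right)} = -6$ ($q{\left(b,V \right)} = \left(-2\right) 3 = -6$)
$m{\left(j \right)} = -6 + j$ ($m{\left(j \right)} = j - 6 = -6 + j$)
$d = -2849$ ($d = \left(-407\right) 7 = -2849$)
$h = \frac{57757}{6886}$ ($h = - \frac{2849}{\left(-75746\right) \frac{1}{-6 + 229}} = - \frac{2849}{\left(-75746\right) \frac{1}{223}} = - \frac{2849}{- \frac{75746}{223}} = \left(-2849\right) \left(- \frac{223}{75746}\right) = \frac{57757}{6886} \approx 8.3876$)
$\frac{1}{-56562 + h} = \frac{1}{-56562 + \frac{57757}{6886}} = \frac{1}{- \frac{389428175}{6886}} = - \frac{6886}{389428175}$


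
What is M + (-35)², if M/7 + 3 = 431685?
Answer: 3022999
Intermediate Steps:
M = 3021774 (M = -21 + 7*431685 = -21 + 3021795 = 3021774)
M + (-35)² = 3021774 + (-35)² = 3021774 + 1225 = 3022999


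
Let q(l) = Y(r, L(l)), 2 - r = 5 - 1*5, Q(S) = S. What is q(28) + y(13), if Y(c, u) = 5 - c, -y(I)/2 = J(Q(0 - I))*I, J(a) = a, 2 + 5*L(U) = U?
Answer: 341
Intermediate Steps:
r = 2 (r = 2 - (5 - 1*5) = 2 - (5 - 5) = 2 - 1*0 = 2 + 0 = 2)
L(U) = -⅖ + U/5
y(I) = 2*I² (y(I) = -2*(0 - I)*I = -2*(-I)*I = -(-2)*I² = 2*I²)
q(l) = 3 (q(l) = 5 - 1*2 = 5 - 2 = 3)
q(28) + y(13) = 3 + 2*13² = 3 + 2*169 = 3 + 338 = 341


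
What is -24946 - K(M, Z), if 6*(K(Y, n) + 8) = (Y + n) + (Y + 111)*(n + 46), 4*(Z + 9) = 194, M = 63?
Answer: -329215/12 ≈ -27435.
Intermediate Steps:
Z = 79/2 (Z = -9 + (1/4)*194 = -9 + 97/2 = 79/2 ≈ 39.500)
K(Y, n) = -8 + Y/6 + n/6 + (46 + n)*(111 + Y)/6 (K(Y, n) = -8 + ((Y + n) + (Y + 111)*(n + 46))/6 = -8 + ((Y + n) + (111 + Y)*(46 + n))/6 = -8 + ((Y + n) + (46 + n)*(111 + Y))/6 = -8 + (Y + n + (46 + n)*(111 + Y))/6 = -8 + (Y/6 + n/6 + (46 + n)*(111 + Y)/6) = -8 + Y/6 + n/6 + (46 + n)*(111 + Y)/6)
-24946 - K(M, Z) = -24946 - (843 + (47/6)*63 + (56/3)*(79/2) + (1/6)*63*(79/2)) = -24946 - (843 + 987/2 + 2212/3 + 1659/4) = -24946 - 1*29863/12 = -24946 - 29863/12 = -329215/12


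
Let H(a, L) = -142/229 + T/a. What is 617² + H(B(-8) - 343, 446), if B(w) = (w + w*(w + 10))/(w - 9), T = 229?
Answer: 506239658176/1329803 ≈ 3.8069e+5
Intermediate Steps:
B(w) = (w + w*(10 + w))/(-9 + w)
H(a, L) = -142/229 + 229/a
617² + H(B(-8) - 343, 446) = 617² + (-142/229 + 229/(-8*(11 - 8)/(-9 - 8) - 343)) = 380689 + (-142/229 + 229/(-8*3/(-17) - 343)) = 380689 + (-142/229 + 229/(-8*(-1/17)*3 - 343)) = 380689 + (-142/229 + 229/(24/17 - 343)) = 380689 + (-142/229 + 229/(-5807/17)) = 380689 + (-142/229 + 229*(-17/5807)) = 380689 + (-142/229 - 3893/5807) = 380689 - 1716091/1329803 = 506239658176/1329803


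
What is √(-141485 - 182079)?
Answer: 2*I*√80891 ≈ 568.83*I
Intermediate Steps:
√(-141485 - 182079) = √(-323564) = 2*I*√80891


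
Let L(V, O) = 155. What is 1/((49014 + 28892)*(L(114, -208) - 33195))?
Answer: -1/2574014240 ≈ -3.8850e-10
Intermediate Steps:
1/((49014 + 28892)*(L(114, -208) - 33195)) = 1/((49014 + 28892)*(155 - 33195)) = 1/(77906*(-33040)) = 1/(-2574014240) = -1/2574014240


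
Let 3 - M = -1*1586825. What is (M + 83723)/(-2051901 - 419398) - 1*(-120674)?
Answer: 298219864975/2471299 ≈ 1.2067e+5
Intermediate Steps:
M = 1586828 (M = 3 - (-1)*1586825 = 3 - 1*(-1586825) = 3 + 1586825 = 1586828)
(M + 83723)/(-2051901 - 419398) - 1*(-120674) = (1586828 + 83723)/(-2051901 - 419398) - 1*(-120674) = 1670551/(-2471299) + 120674 = 1670551*(-1/2471299) + 120674 = -1670551/2471299 + 120674 = 298219864975/2471299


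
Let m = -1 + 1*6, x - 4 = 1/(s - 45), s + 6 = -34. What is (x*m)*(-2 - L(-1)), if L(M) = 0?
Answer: -678/17 ≈ -39.882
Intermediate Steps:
s = -40 (s = -6 - 34 = -40)
x = 339/85 (x = 4 + 1/(-40 - 45) = 4 + 1/(-85) = 4 - 1/85 = 339/85 ≈ 3.9882)
m = 5 (m = -1 + 6 = 5)
(x*m)*(-2 - L(-1)) = ((339/85)*5)*(-2 - 1*0) = 339*(-2 + 0)/17 = (339/17)*(-2) = -678/17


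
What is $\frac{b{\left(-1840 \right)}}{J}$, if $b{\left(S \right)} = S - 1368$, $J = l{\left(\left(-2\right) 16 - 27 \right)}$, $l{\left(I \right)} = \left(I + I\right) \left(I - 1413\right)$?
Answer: $- \frac{401}{21712} \approx -0.018469$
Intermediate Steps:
$l{\left(I \right)} = 2 I \left(-1413 + I\right)$
$J = 173696$ ($J = 2 \left(\left(-2\right) 16 - 27\right) \left(-1413 - 59\right) = 2 \left(-32 - 27\right) \left(-1413 - 59\right) = 2 \left(-59\right) \left(-1413 - 59\right) = 2 \left(-59\right) \left(-1472\right) = 173696$)
$b{\left(S \right)} = -1368 + S$ ($b{\left(S \right)} = S - 1368 = -1368 + S$)
$\frac{b{\left(-1840 \right)}}{J} = \frac{-1368 - 1840}{173696} = \left(-3208\right) \frac{1}{173696} = - \frac{401}{21712}$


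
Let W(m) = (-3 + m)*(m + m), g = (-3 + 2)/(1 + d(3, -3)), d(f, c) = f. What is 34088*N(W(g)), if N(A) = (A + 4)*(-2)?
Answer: -383490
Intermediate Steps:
g = -¼ (g = (-3 + 2)/(1 + 3) = -1/4 = -1*¼ = -¼ ≈ -0.25000)
W(m) = 2*m*(-3 + m) (W(m) = (-3 + m)*(2*m) = 2*m*(-3 + m))
N(A) = -8 - 2*A (N(A) = (4 + A)*(-2) = -8 - 2*A)
34088*N(W(g)) = 34088*(-8 - 4*(-1)*(-3 - ¼)/4) = 34088*(-8 - 4*(-1)*(-13)/(4*4)) = 34088*(-8 - 2*13/8) = 34088*(-8 - 13/4) = 34088*(-45/4) = -383490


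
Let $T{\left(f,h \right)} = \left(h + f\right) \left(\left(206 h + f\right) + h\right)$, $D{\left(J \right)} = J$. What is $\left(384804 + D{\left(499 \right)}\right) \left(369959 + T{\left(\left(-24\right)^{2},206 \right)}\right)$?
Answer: $13164429904805$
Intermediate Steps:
$T{\left(f,h \right)} = \left(f + h\right) \left(f + 207 h\right)$ ($T{\left(f,h \right)} = \left(f + h\right) \left(\left(f + 206 h\right) + h\right) = \left(f + h\right) \left(f + 207 h\right)$)
$\left(384804 + D{\left(499 \right)}\right) \left(369959 + T{\left(\left(-24\right)^{2},206 \right)}\right) = \left(384804 + 499\right) \left(369959 + \left(\left(\left(-24\right)^{2}\right)^{2} + 207 \cdot 206^{2} + 208 \left(-24\right)^{2} \cdot 206\right)\right) = 385303 \left(369959 + \left(576^{2} + 207 \cdot 42436 + 208 \cdot 576 \cdot 206\right)\right) = 385303 \left(369959 + \left(331776 + 8784252 + 24680448\right)\right) = 385303 \left(369959 + 33796476\right) = 385303 \cdot 34166435 = 13164429904805$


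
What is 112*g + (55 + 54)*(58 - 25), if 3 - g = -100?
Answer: 15133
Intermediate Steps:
g = 103 (g = 3 - 1*(-100) = 3 + 100 = 103)
112*g + (55 + 54)*(58 - 25) = 112*103 + (55 + 54)*(58 - 25) = 11536 + 109*33 = 11536 + 3597 = 15133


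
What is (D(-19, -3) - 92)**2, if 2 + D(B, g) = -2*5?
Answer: 10816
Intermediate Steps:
D(B, g) = -12 (D(B, g) = -2 - 2*5 = -2 - 10 = -12)
(D(-19, -3) - 92)**2 = (-12 - 92)**2 = (-104)**2 = 10816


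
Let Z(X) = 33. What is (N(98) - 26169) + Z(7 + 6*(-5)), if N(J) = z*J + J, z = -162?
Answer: -41914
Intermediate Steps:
N(J) = -161*J (N(J) = -162*J + J = -161*J)
(N(98) - 26169) + Z(7 + 6*(-5)) = (-161*98 - 26169) + 33 = (-15778 - 26169) + 33 = -41947 + 33 = -41914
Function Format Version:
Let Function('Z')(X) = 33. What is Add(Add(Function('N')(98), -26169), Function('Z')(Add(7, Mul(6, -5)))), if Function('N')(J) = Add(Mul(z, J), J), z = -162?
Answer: -41914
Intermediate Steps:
Function('N')(J) = Mul(-161, J) (Function('N')(J) = Add(Mul(-162, J), J) = Mul(-161, J))
Add(Add(Function('N')(98), -26169), Function('Z')(Add(7, Mul(6, -5)))) = Add(Add(Mul(-161, 98), -26169), 33) = Add(Add(-15778, -26169), 33) = Add(-41947, 33) = -41914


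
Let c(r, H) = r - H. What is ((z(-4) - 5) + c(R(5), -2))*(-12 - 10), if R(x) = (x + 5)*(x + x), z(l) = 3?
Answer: -2200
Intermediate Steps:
R(x) = 2*x*(5 + x) (R(x) = (5 + x)*(2*x) = 2*x*(5 + x))
((z(-4) - 5) + c(R(5), -2))*(-12 - 10) = ((3 - 5) + (2*5*(5 + 5) - 1*(-2)))*(-12 - 10) = (-2 + (2*5*10 + 2))*(-22) = (-2 + (100 + 2))*(-22) = (-2 + 102)*(-22) = 100*(-22) = -2200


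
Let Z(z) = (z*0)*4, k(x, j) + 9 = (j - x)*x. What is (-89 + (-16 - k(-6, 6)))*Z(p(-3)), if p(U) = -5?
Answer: 0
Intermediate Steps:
k(x, j) = -9 + x*(j - x) (k(x, j) = -9 + (j - x)*x = -9 + x*(j - x))
Z(z) = 0 (Z(z) = 0*4 = 0)
(-89 + (-16 - k(-6, 6)))*Z(p(-3)) = (-89 + (-16 - (-9 - 1*(-6)² + 6*(-6))))*0 = (-89 + (-16 - (-9 - 1*36 - 36)))*0 = (-89 + (-16 - (-9 - 36 - 36)))*0 = (-89 + (-16 - 1*(-81)))*0 = (-89 + (-16 + 81))*0 = (-89 + 65)*0 = -24*0 = 0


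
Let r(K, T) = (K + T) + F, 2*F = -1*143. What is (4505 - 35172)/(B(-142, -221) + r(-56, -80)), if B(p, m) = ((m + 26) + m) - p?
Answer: 61334/963 ≈ 63.691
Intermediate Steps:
B(p, m) = 26 - p + 2*m (B(p, m) = ((26 + m) + m) - p = (26 + 2*m) - p = 26 - p + 2*m)
F = -143/2 (F = (-1*143)/2 = (½)*(-143) = -143/2 ≈ -71.500)
r(K, T) = -143/2 + K + T (r(K, T) = (K + T) - 143/2 = -143/2 + K + T)
(4505 - 35172)/(B(-142, -221) + r(-56, -80)) = (4505 - 35172)/((26 - 1*(-142) + 2*(-221)) + (-143/2 - 56 - 80)) = -30667/((26 + 142 - 442) - 415/2) = -30667/(-274 - 415/2) = -30667/(-963/2) = -30667*(-2/963) = 61334/963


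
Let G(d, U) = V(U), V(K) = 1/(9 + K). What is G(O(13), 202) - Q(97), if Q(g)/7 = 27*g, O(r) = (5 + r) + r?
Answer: -3868262/211 ≈ -18333.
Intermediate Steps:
O(r) = 5 + 2*r
G(d, U) = 1/(9 + U)
Q(g) = 189*g (Q(g) = 7*(27*g) = 189*g)
G(O(13), 202) - Q(97) = 1/(9 + 202) - 189*97 = 1/211 - 1*18333 = 1/211 - 18333 = -3868262/211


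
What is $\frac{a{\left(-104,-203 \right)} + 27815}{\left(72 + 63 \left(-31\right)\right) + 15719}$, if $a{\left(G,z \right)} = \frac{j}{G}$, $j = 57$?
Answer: $\frac{15469}{7696} \approx 2.01$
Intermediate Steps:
$a{\left(G,z \right)} = \frac{57}{G}$
$\frac{a{\left(-104,-203 \right)} + 27815}{\left(72 + 63 \left(-31\right)\right) + 15719} = \frac{\frac{57}{-104} + 27815}{\left(72 + 63 \left(-31\right)\right) + 15719} = \frac{57 \left(- \frac{1}{104}\right) + 27815}{\left(72 - 1953\right) + 15719} = \frac{- \frac{57}{104} + 27815}{-1881 + 15719} = \frac{2892703}{104 \cdot 13838} = \frac{2892703}{104} \cdot \frac{1}{13838} = \frac{15469}{7696}$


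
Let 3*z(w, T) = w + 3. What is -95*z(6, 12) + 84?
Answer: -201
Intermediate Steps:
z(w, T) = 1 + w/3 (z(w, T) = (w + 3)/3 = (3 + w)/3 = 1 + w/3)
-95*z(6, 12) + 84 = -95*(1 + (⅓)*6) + 84 = -95*(1 + 2) + 84 = -95*3 + 84 = -285 + 84 = -201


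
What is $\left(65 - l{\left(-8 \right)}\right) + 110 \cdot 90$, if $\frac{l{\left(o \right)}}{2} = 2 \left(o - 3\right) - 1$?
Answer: $10011$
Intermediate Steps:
$l{\left(o \right)} = -14 + 4 o$ ($l{\left(o \right)} = 2 \left(2 \left(o - 3\right) - 1\right) = 2 \left(2 \left(-3 + o\right) - 1\right) = 2 \left(\left(-6 + 2 o\right) - 1\right) = 2 \left(-7 + 2 o\right) = -14 + 4 o$)
$\left(65 - l{\left(-8 \right)}\right) + 110 \cdot 90 = \left(65 - \left(-14 + 4 \left(-8\right)\right)\right) + 110 \cdot 90 = \left(65 - \left(-14 - 32\right)\right) + 9900 = \left(65 - -46\right) + 9900 = \left(65 + 46\right) + 9900 = 111 + 9900 = 10011$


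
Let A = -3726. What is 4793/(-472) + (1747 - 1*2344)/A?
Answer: -2929489/293112 ≈ -9.9944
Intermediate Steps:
4793/(-472) + (1747 - 1*2344)/A = 4793/(-472) + (1747 - 1*2344)/(-3726) = 4793*(-1/472) + (1747 - 2344)*(-1/3726) = -4793/472 - 597*(-1/3726) = -4793/472 + 199/1242 = -2929489/293112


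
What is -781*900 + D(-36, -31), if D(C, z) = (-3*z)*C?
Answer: -706248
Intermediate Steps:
D(C, z) = -3*C*z
-781*900 + D(-36, -31) = -781*900 - 3*(-36)*(-31) = -702900 - 3348 = -706248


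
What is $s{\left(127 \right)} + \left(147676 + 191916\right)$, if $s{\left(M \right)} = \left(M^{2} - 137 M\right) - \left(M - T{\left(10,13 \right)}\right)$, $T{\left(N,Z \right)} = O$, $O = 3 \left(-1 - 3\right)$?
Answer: $338183$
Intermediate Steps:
$O = -12$ ($O = 3 \left(-4\right) = -12$)
$T{\left(N,Z \right)} = -12$
$s{\left(M \right)} = -12 + M^{2} - 138 M$ ($s{\left(M \right)} = \left(M^{2} - 137 M\right) - \left(12 + M\right) = -12 + M^{2} - 138 M$)
$s{\left(127 \right)} + \left(147676 + 191916\right) = \left(-12 + 127^{2} - 17526\right) + \left(147676 + 191916\right) = \left(-12 + 16129 - 17526\right) + 339592 = -1409 + 339592 = 338183$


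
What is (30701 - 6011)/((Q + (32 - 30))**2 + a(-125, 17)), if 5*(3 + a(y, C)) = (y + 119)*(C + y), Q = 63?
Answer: 61725/10879 ≈ 5.6738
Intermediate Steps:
a(y, C) = -3 + (119 + y)*(C + y)/5 (a(y, C) = -3 + ((y + 119)*(C + y))/5 = -3 + ((119 + y)*(C + y))/5 = -3 + (119 + y)*(C + y)/5)
(30701 - 6011)/((Q + (32 - 30))**2 + a(-125, 17)) = (30701 - 6011)/((63 + (32 - 30))**2 + (-3 + (1/5)*(-125)**2 + (119/5)*17 + (119/5)*(-125) + (1/5)*17*(-125))) = 24690/((63 + 2)**2 + (-3 + (1/5)*15625 + 2023/5 - 2975 - 425)) = 24690/(65**2 + (-3 + 3125 + 2023/5 - 2975 - 425)) = 24690/(4225 + 633/5) = 24690/(21758/5) = 24690*(5/21758) = 61725/10879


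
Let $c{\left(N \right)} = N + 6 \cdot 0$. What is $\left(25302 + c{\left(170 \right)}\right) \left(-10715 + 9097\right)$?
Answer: $-41213696$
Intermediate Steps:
$c{\left(N \right)} = N$ ($c{\left(N \right)} = N + 0 = N$)
$\left(25302 + c{\left(170 \right)}\right) \left(-10715 + 9097\right) = \left(25302 + 170\right) \left(-10715 + 9097\right) = 25472 \left(-1618\right) = -41213696$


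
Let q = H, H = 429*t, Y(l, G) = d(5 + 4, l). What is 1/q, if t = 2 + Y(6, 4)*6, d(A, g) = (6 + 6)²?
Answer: 1/371514 ≈ 2.6917e-6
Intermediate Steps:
d(A, g) = 144 (d(A, g) = 12² = 144)
Y(l, G) = 144
t = 866 (t = 2 + 144*6 = 2 + 864 = 866)
H = 371514 (H = 429*866 = 371514)
q = 371514
1/q = 1/371514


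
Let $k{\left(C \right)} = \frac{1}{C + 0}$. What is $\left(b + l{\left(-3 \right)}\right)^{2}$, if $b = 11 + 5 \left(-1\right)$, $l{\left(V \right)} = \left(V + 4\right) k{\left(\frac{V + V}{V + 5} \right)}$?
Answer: $\frac{289}{9} \approx 32.111$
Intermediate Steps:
$k{\left(C \right)} = \frac{1}{C}$
$l{\left(V \right)} = \frac{\left(4 + V\right) \left(5 + V\right)}{2 V}$ ($l{\left(V \right)} = \frac{V + 4}{\left(V + V\right) \frac{1}{V + 5}} = \frac{4 + V}{2 V \frac{1}{5 + V}} = \left(4 + V\right) \frac{5 + V}{2 V} = \frac{\left(4 + V\right) \left(5 + V\right)}{2 V}$)
$b = 6$ ($b = 11 - 5 = 6$)
$\left(b + l{\left(-3 \right)}\right)^{2} = \left(6 + \frac{\left(4 - 3\right) \left(5 - 3\right)}{2 \left(-3\right)}\right)^{2} = \left(6 + \frac{1}{2} \left(- \frac{1}{3}\right) 1 \cdot 2\right)^{2} = \left(6 - \frac{1}{3}\right)^{2} = \left(\frac{17}{3}\right)^{2} = \frac{289}{9}$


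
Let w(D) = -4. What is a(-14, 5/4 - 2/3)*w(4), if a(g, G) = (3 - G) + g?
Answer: 139/3 ≈ 46.333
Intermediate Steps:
a(g, G) = 3 + g - G
a(-14, 5/4 - 2/3)*w(4) = (3 - 14 - (5/4 - 2/3))*(-4) = (3 - 14 - (5*(¼) - 2*⅓))*(-4) = (3 - 14 - (5/4 - ⅔))*(-4) = (3 - 14 - 1*7/12)*(-4) = (3 - 14 - 7/12)*(-4) = -139/12*(-4) = 139/3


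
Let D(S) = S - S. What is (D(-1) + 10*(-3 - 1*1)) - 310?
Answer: -350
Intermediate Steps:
D(S) = 0
(D(-1) + 10*(-3 - 1*1)) - 310 = (0 + 10*(-3 - 1*1)) - 310 = (0 + 10*(-3 - 1)) - 310 = (0 + 10*(-4)) - 310 = (0 - 40) - 310 = -40 - 310 = -350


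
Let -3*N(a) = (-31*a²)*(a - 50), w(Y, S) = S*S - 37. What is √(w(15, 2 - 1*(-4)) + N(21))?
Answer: I*√132154 ≈ 363.53*I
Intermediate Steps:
w(Y, S) = -37 + S² (w(Y, S) = S² - 37 = -37 + S²)
N(a) = 31*a²*(-50 + a)/3 (N(a) = -(-31*a²)*(a - 50)/3 = -(-31*a²)*(-50 + a)/3 = -(-31)*a²*(-50 + a)/3 = 31*a²*(-50 + a)/3)
√(w(15, 2 - 1*(-4)) + N(21)) = √((-37 + (2 - 1*(-4))²) + (31/3)*21²*(-50 + 21)) = √((-37 + (2 + 4)²) + (31/3)*441*(-29)) = √((-37 + 6²) - 132153) = √((-37 + 36) - 132153) = √(-1 - 132153) = √(-132154) = I*√132154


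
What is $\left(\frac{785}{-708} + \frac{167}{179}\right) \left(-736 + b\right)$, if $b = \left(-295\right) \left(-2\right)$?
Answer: $\frac{1626367}{63366} \approx 25.666$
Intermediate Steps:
$b = 590$
$\left(\frac{785}{-708} + \frac{167}{179}\right) \left(-736 + b\right) = \left(\frac{785}{-708} + \frac{167}{179}\right) \left(-736 + 590\right) = \left(785 \left(- \frac{1}{708}\right) + 167 \cdot \frac{1}{179}\right) \left(-146\right) = \left(- \frac{785}{708} + \frac{167}{179}\right) \left(-146\right) = \left(- \frac{22279}{126732}\right) \left(-146\right) = \frac{1626367}{63366}$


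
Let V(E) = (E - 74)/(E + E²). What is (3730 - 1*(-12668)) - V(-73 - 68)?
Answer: 64739347/3948 ≈ 16398.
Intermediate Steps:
V(E) = (-74 + E)/(E + E²)
(3730 - 1*(-12668)) - V(-73 - 68) = (3730 - 1*(-12668)) - (-74 + (-73 - 68))/((-73 - 68)*(1 + (-73 - 68))) = (3730 + 12668) - (-74 - 141)/((-141)*(1 - 141)) = 16398 - (-1)*(-215)/(141*(-140)) = 16398 - (-1)*(-1)*(-215)/(141*140) = 16398 - 1*(-43/3948) = 16398 + 43/3948 = 64739347/3948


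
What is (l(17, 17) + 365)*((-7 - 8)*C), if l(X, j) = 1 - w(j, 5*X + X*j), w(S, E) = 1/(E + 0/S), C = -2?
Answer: 2053245/187 ≈ 10980.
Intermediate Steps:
w(S, E) = 1/E (w(S, E) = 1/(E + 0) = 1/E)
l(X, j) = 1 - 1/(5*X + X*j)
(l(17, 17) + 365)*((-7 - 8)*C) = ((-1 + 17*(5 + 17))/(17*(5 + 17)) + 365)*((-7 - 8)*(-2)) = ((1/17)*(-1 + 17*22)/22 + 365)*(-15*(-2)) = ((1/17)*(1/22)*(-1 + 374) + 365)*30 = ((1/17)*(1/22)*373 + 365)*30 = (373/374 + 365)*30 = (136883/374)*30 = 2053245/187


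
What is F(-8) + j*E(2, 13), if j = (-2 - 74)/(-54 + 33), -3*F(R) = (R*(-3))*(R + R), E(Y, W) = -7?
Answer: 308/3 ≈ 102.67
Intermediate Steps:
F(R) = 2*R**2 (F(R) = -R*(-3)*(R + R)/3 = -(-3*R)*2*R/3 = -(-2)*R**2 = 2*R**2)
j = 76/21 (j = -76/(-21) = -76*(-1/21) = 76/21 ≈ 3.6190)
F(-8) + j*E(2, 13) = 2*(-8)**2 + (76/21)*(-7) = 2*64 - 76/3 = 128 - 76/3 = 308/3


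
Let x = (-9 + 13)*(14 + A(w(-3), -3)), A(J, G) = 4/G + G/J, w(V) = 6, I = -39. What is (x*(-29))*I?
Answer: 55042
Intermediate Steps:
x = 146/3 (x = (-9 + 13)*(14 + (4/(-3) - 3/6)) = 4*(14 + (4*(-⅓) - 3*⅙)) = 4*(14 + (-4/3 - ½)) = 4*(14 - 11/6) = 4*(73/6) = 146/3 ≈ 48.667)
(x*(-29))*I = ((146/3)*(-29))*(-39) = -4234/3*(-39) = 55042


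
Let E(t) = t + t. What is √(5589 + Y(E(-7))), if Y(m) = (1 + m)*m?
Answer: √5771 ≈ 75.967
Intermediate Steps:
E(t) = 2*t
Y(m) = m*(1 + m)
√(5589 + Y(E(-7))) = √(5589 + (2*(-7))*(1 + 2*(-7))) = √(5589 - 14*(1 - 14)) = √(5589 - 14*(-13)) = √(5589 + 182) = √5771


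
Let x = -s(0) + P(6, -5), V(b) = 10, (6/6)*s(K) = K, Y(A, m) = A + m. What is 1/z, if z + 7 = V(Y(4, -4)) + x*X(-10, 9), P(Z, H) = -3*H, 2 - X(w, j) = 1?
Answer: 1/18 ≈ 0.055556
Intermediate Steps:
X(w, j) = 1 (X(w, j) = 2 - 1*1 = 2 - 1 = 1)
s(K) = K
x = 15 (x = -1*0 - 3*(-5) = 0 + 15 = 15)
z = 18 (z = -7 + (10 + 15*1) = -7 + (10 + 15) = -7 + 25 = 18)
1/z = 1/18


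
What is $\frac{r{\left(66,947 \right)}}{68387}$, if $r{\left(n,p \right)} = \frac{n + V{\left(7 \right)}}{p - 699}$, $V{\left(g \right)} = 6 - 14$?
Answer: $\frac{29}{8479988} \approx 3.4198 \cdot 10^{-6}$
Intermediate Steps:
$V{\left(g \right)} = -8$ ($V{\left(g \right)} = 6 - 14 = -8$)
$r{\left(n,p \right)} = \frac{-8 + n}{-699 + p}$ ($r{\left(n,p \right)} = \frac{n - 8}{p - 699} = \frac{-8 + n}{-699 + p}$)
$\frac{r{\left(66,947 \right)}}{68387} = \frac{\frac{1}{-699 + 947} \left(-8 + 66\right)}{68387} = \frac{1}{248} \cdot 58 \cdot \frac{1}{68387} = \frac{29}{124} \cdot \frac{1}{68387} = \frac{29}{8479988}$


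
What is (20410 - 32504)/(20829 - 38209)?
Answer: 6047/8690 ≈ 0.69586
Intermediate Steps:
(20410 - 32504)/(20829 - 38209) = -12094/(-17380) = -12094*(-1/17380) = 6047/8690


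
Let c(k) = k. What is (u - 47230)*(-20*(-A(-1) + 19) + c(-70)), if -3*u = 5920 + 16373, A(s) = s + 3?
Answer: 22411010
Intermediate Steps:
A(s) = 3 + s
u = -7431 (u = -(5920 + 16373)/3 = -⅓*22293 = -7431)
(u - 47230)*(-20*(-A(-1) + 19) + c(-70)) = (-7431 - 47230)*(-20*(-(3 - 1) + 19) - 70) = -54661*(-20*(-1*2 + 19) - 70) = -54661*(-20*(-2 + 19) - 70) = -54661*(-20*17 - 70) = -54661*(-340 - 70) = -54661*(-410) = 22411010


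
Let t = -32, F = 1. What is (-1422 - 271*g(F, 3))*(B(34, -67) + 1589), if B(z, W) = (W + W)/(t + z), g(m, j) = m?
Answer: -2576746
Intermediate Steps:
B(z, W) = 2*W/(-32 + z) (B(z, W) = (W + W)/(-32 + z) = (2*W)/(-32 + z) = 2*W/(-32 + z))
(-1422 - 271*g(F, 3))*(B(34, -67) + 1589) = (-1422 - 271*1)*(2*(-67)/(-32 + 34) + 1589) = (-1422 - 271)*(2*(-67)/2 + 1589) = -1693*(2*(-67)*(1/2) + 1589) = -1693*(-67 + 1589) = -1693*1522 = -2576746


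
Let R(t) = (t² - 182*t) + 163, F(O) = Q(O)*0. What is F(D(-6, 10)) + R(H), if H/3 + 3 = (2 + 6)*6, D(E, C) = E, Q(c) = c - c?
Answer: -6182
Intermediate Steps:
Q(c) = 0
H = 135 (H = -9 + 3*((2 + 6)*6) = -9 + 3*(8*6) = -9 + 3*48 = -9 + 144 = 135)
F(O) = 0 (F(O) = 0*0 = 0)
R(t) = 163 + t² - 182*t
F(D(-6, 10)) + R(H) = 0 + (163 + 135² - 182*135) = 0 + (163 + 18225 - 24570) = 0 - 6182 = -6182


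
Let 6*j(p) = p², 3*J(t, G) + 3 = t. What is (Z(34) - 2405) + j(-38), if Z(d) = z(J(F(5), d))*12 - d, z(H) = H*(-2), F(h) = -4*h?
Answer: -6043/3 ≈ -2014.3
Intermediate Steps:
J(t, G) = -1 + t/3
z(H) = -2*H
Z(d) = 184 - d (Z(d) = -2*(-1 + (-4*5)/3)*12 - d = -2*(-1 + (⅓)*(-20))*12 - d = -2*(-1 - 20/3)*12 - d = -2*(-23/3)*12 - d = (46/3)*12 - d = 184 - d)
j(p) = p²/6
(Z(34) - 2405) + j(-38) = ((184 - 1*34) - 2405) + (⅙)*(-38)² = ((184 - 34) - 2405) + (⅙)*1444 = (150 - 2405) + 722/3 = -2255 + 722/3 = -6043/3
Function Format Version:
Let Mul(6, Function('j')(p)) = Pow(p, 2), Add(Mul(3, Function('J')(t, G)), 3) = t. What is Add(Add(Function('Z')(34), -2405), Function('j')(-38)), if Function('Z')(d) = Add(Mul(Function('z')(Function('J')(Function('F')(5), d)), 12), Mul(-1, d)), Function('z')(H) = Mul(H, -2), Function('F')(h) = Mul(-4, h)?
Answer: Rational(-6043, 3) ≈ -2014.3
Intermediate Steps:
Function('J')(t, G) = Add(-1, Mul(Rational(1, 3), t))
Function('z')(H) = Mul(-2, H)
Function('Z')(d) = Add(184, Mul(-1, d)) (Function('Z')(d) = Add(Mul(Mul(-2, Add(-1, Mul(Rational(1, 3), Mul(-4, 5)))), 12), Mul(-1, d)) = Add(Mul(Mul(-2, Add(-1, Mul(Rational(1, 3), -20))), 12), Mul(-1, d)) = Add(Mul(Mul(-2, Add(-1, Rational(-20, 3))), 12), Mul(-1, d)) = Add(Mul(Mul(-2, Rational(-23, 3)), 12), Mul(-1, d)) = Add(Mul(Rational(46, 3), 12), Mul(-1, d)) = Add(184, Mul(-1, d)))
Function('j')(p) = Mul(Rational(1, 6), Pow(p, 2))
Add(Add(Function('Z')(34), -2405), Function('j')(-38)) = Add(Add(Add(184, Mul(-1, 34)), -2405), Mul(Rational(1, 6), Pow(-38, 2))) = Add(Add(Add(184, -34), -2405), Mul(Rational(1, 6), 1444)) = Add(Add(150, -2405), Rational(722, 3)) = Add(-2255, Rational(722, 3)) = Rational(-6043, 3)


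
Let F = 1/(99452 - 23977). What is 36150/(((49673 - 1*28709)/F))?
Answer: 241/10548386 ≈ 2.2847e-5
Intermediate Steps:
F = 1/75475 ≈ 1.3249e-5
36150/(((49673 - 1*28709)/F)) = 36150/(((49673 - 1*28709)/(1/75475))) = 36150/(((49673 - 28709)*75475)) = 36150/((20964*75475)) = 36150/1582257900 = 36150*(1/1582257900) = 241/10548386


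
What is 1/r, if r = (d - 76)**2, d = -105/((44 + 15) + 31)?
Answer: 36/214369 ≈ 0.00016793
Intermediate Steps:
d = -7/6 (d = -105/(59 + 31) = -105/90 = -105*1/90 = -7/6 ≈ -1.1667)
r = 214369/36 (r = (-7/6 - 76)**2 = (-463/6)**2 = 214369/36 ≈ 5954.7)
1/r = 1/(214369/36) = 36/214369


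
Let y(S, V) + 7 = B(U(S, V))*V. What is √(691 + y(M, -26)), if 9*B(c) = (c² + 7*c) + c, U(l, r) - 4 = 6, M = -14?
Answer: 2*√41 ≈ 12.806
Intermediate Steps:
U(l, r) = 10 (U(l, r) = 4 + 6 = 10)
B(c) = c²/9 + 8*c/9 (B(c) = ((c² + 7*c) + c)/9 = (c² + 8*c)/9 = c²/9 + 8*c/9)
y(S, V) = -7 + 20*V (y(S, V) = -7 + ((⅑)*10*(8 + 10))*V = -7 + ((⅑)*10*18)*V = -7 + 20*V)
√(691 + y(M, -26)) = √(691 + (-7 + 20*(-26))) = √(691 + (-7 - 520)) = √(691 - 527) = √164 = 2*√41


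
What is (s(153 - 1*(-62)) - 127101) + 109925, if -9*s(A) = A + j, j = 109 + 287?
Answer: -155195/9 ≈ -17244.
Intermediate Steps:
j = 396
s(A) = -44 - A/9 (s(A) = -(A + 396)/9 = -(396 + A)/9 = -44 - A/9)
(s(153 - 1*(-62)) - 127101) + 109925 = ((-44 - (153 - 1*(-62))/9) - 127101) + 109925 = ((-44 - (153 + 62)/9) - 127101) + 109925 = ((-44 - ⅑*215) - 127101) + 109925 = ((-44 - 215/9) - 127101) + 109925 = (-611/9 - 127101) + 109925 = -1144520/9 + 109925 = -155195/9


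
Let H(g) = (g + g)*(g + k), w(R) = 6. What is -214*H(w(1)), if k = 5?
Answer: -28248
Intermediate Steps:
H(g) = 2*g*(5 + g) (H(g) = (g + g)*(g + 5) = (2*g)*(5 + g) = 2*g*(5 + g))
-214*H(w(1)) = -428*6*(5 + 6) = -428*6*11 = -214*132 = -28248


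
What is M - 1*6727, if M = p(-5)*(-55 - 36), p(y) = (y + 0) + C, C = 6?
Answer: -6818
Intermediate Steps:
p(y) = 6 + y (p(y) = (y + 0) + 6 = y + 6 = 6 + y)
M = -91 (M = (6 - 5)*(-55 - 36) = 1*(-91) = -91)
M - 1*6727 = -91 - 1*6727 = -91 - 6727 = -6818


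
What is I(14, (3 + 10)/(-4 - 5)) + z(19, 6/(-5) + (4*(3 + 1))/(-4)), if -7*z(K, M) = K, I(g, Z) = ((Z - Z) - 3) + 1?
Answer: -33/7 ≈ -4.7143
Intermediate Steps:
I(g, Z) = -2 (I(g, Z) = (0 - 3) + 1 = -3 + 1 = -2)
z(K, M) = -K/7
I(14, (3 + 10)/(-4 - 5)) + z(19, 6/(-5) + (4*(3 + 1))/(-4)) = -2 - 1/7*19 = -2 - 19/7 = -33/7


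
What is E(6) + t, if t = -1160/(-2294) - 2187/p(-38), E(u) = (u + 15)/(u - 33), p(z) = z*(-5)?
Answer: -23110111/1961370 ≈ -11.783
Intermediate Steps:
p(z) = -5*z
E(u) = (15 + u)/(-33 + u)
t = -2398289/217930 (t = -1160/(-2294) - 2187/((-5*(-38))) = -1160*(-1/2294) - 2187/190 = 580/1147 - 2187*1/190 = 580/1147 - 2187/190 = -2398289/217930 ≈ -11.005)
E(6) + t = (15 + 6)/(-33 + 6) - 2398289/217930 = 21/(-27) - 2398289/217930 = -1/27*21 - 2398289/217930 = -7/9 - 2398289/217930 = -23110111/1961370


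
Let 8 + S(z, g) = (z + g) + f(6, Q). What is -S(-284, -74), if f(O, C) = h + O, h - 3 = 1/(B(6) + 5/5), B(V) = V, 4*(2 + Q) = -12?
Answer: 2498/7 ≈ 356.86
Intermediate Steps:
Q = -5 (Q = -2 + (¼)*(-12) = -2 - 3 = -5)
h = 22/7 (h = 3 + 1/(6 + 5/5) = 3 + 1/(6 + 5*(⅕)) = 3 + 1/(6 + 1) = 3 + 1/7 = 3 + ⅐ = 22/7 ≈ 3.1429)
f(O, C) = 22/7 + O
S(z, g) = 8/7 + g + z (S(z, g) = -8 + ((z + g) + (22/7 + 6)) = -8 + ((g + z) + 64/7) = -8 + (64/7 + g + z) = 8/7 + g + z)
-S(-284, -74) = -(8/7 - 74 - 284) = -1*(-2498/7) = 2498/7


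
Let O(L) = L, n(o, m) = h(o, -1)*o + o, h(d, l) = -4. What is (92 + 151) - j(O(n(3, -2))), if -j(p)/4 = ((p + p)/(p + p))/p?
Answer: 2183/9 ≈ 242.56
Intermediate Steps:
n(o, m) = -3*o (n(o, m) = -4*o + o = -3*o)
j(p) = -4/p (j(p) = -4*(p + p)/(p + p)/p = -4*(2*p)/((2*p))/p = -4*(2*p)*(1/(2*p))/p = -4/p)
(92 + 151) - j(O(n(3, -2))) = (92 + 151) - (-4)/((-3*3)) = 243 - (-4)/(-9) = 243 - (-4)*(-1)/9 = 243 - 1*4/9 = 243 - 4/9 = 2183/9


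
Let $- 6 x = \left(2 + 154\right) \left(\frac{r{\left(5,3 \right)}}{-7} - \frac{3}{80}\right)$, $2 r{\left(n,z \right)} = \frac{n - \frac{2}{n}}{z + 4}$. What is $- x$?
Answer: $- \frac{4303}{1960} \approx -2.1954$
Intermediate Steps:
$r{\left(n,z \right)} = \frac{n - \frac{2}{n}}{2 \left(4 + z\right)}$ ($r{\left(n,z \right)} = \frac{\left(n - \frac{2}{n}\right) \frac{1}{z + 4}}{2} = \frac{\left(n - \frac{2}{n}\right) \frac{1}{4 + z}}{2} = \frac{\frac{1}{4 + z} \left(n - \frac{2}{n}\right)}{2} = \frac{n - \frac{2}{n}}{2 \left(4 + z\right)}$)
$x = \frac{4303}{1960}$ ($x = - \frac{\left(2 + 154\right) \left(\frac{\frac{1}{2} \cdot \frac{1}{5} \frac{1}{4 + 3} \left(-2 + 5^{2}\right)}{-7} - \frac{3}{80}\right)}{6} = - \frac{156 \left(\frac{1}{2} \cdot \frac{1}{5} \cdot \frac{1}{7} \left(-2 + 25\right) \left(- \frac{1}{7}\right) - \frac{3}{80}\right)}{6} = - \frac{156 \left(\frac{1}{2} \cdot \frac{1}{5} \cdot \frac{1}{7} \cdot 23 \left(- \frac{1}{7}\right) - \frac{3}{80}\right)}{6} = - \frac{156 \left(\frac{23}{70} \left(- \frac{1}{7}\right) - \frac{3}{80}\right)}{6} = - \frac{156 \left(- \frac{23}{490} - \frac{3}{80}\right)}{6} = - \frac{156 \left(- \frac{331}{3920}\right)}{6} = \left(- \frac{1}{6}\right) \left(- \frac{12909}{980}\right) = \frac{4303}{1960} \approx 2.1954$)
$- x = \left(-1\right) \frac{4303}{1960} = - \frac{4303}{1960}$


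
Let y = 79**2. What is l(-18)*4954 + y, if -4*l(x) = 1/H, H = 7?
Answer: 84897/14 ≈ 6064.1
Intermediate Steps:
l(x) = -1/28 (l(x) = -1/4/7 = -1/4*1/7 = -1/28)
y = 6241
l(-18)*4954 + y = -1/28*4954 + 6241 = -2477/14 + 6241 = 84897/14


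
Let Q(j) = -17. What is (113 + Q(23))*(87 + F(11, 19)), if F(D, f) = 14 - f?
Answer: 7872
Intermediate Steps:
(113 + Q(23))*(87 + F(11, 19)) = (113 - 17)*(87 + (14 - 1*19)) = 96*(87 + (14 - 19)) = 96*(87 - 5) = 96*82 = 7872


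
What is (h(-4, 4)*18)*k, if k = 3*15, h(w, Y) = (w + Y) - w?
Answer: 3240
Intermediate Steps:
h(w, Y) = Y (h(w, Y) = (Y + w) - w = Y)
k = 45
(h(-4, 4)*18)*k = (4*18)*45 = 72*45 = 3240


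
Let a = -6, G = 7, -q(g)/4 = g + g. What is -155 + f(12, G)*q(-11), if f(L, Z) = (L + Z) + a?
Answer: 989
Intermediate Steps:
q(g) = -8*g (q(g) = -4*(g + g) = -8*g)
f(L, Z) = -6 + L + Z (f(L, Z) = (L + Z) - 6 = -6 + L + Z)
-155 + f(12, G)*q(-11) = -155 + (-6 + 12 + 7)*(-8*(-11)) = -155 + 13*88 = -155 + 1144 = 989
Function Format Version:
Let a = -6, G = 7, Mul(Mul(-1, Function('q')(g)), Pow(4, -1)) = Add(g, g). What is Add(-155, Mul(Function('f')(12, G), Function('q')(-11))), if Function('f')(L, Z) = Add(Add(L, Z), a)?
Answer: 989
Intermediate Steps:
Function('q')(g) = Mul(-8, g) (Function('q')(g) = Mul(-4, Add(g, g)) = Mul(-4, Mul(2, g)) = Mul(-8, g))
Function('f')(L, Z) = Add(-6, L, Z) (Function('f')(L, Z) = Add(Add(L, Z), -6) = Add(-6, L, Z))
Add(-155, Mul(Function('f')(12, G), Function('q')(-11))) = Add(-155, Mul(Add(-6, 12, 7), Mul(-8, -11))) = Add(-155, Mul(13, 88)) = Add(-155, 1144) = 989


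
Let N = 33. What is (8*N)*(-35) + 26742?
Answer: 17502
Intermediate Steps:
(8*N)*(-35) + 26742 = (8*33)*(-35) + 26742 = 264*(-35) + 26742 = -9240 + 26742 = 17502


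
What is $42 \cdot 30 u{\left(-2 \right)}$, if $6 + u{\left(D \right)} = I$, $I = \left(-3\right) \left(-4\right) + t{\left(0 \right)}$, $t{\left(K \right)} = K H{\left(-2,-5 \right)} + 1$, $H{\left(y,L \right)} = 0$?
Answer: $8820$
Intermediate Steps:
$t{\left(K \right)} = 1$ ($t{\left(K \right)} = K 0 + 1 = 0 + 1 = 1$)
$I = 13$ ($I = \left(-3\right) \left(-4\right) + 1 = 12 + 1 = 13$)
$u{\left(D \right)} = 7$ ($u{\left(D \right)} = -6 + 13 = 7$)
$42 \cdot 30 u{\left(-2 \right)} = 42 \cdot 30 \cdot 7 = 1260 \cdot 7 = 8820$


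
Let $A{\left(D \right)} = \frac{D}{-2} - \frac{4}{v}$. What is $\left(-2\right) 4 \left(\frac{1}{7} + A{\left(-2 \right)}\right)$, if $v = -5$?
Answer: $- \frac{544}{35} \approx -15.543$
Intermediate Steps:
$A{\left(D \right)} = \frac{4}{5} - \frac{D}{2}$ ($A{\left(D \right)} = \frac{D}{-2} - \frac{4}{-5} = D \left(- \frac{1}{2}\right) - - \frac{4}{5} = - \frac{D}{2} + \frac{4}{5} = \frac{4}{5} - \frac{D}{2}$)
$\left(-2\right) 4 \left(\frac{1}{7} + A{\left(-2 \right)}\right) = \left(-2\right) 4 \left(\frac{1}{7} + \left(\frac{4}{5} - -1\right)\right) = - 8 \left(\frac{1}{7} + \left(\frac{4}{5} + 1\right)\right) = - 8 \left(\frac{1}{7} + \frac{9}{5}\right) = \left(-8\right) \frac{68}{35} = - \frac{544}{35}$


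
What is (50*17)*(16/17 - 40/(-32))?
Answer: 3725/2 ≈ 1862.5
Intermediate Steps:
(50*17)*(16/17 - 40/(-32)) = 850*(16*(1/17) - 40*(-1/32)) = 850*(16/17 + 5/4) = 850*(149/68) = 3725/2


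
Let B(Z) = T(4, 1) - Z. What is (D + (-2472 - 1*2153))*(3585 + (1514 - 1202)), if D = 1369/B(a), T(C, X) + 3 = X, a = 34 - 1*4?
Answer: -582090993/32 ≈ -1.8190e+7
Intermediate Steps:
a = 30 (a = 34 - 4 = 30)
T(C, X) = -3 + X
B(Z) = -2 - Z (B(Z) = (-3 + 1) - Z = -2 - Z)
D = -1369/32 (D = 1369/(-2 - 1*30) = 1369/(-2 - 30) = 1369/(-32) = 1369*(-1/32) = -1369/32 ≈ -42.781)
(D + (-2472 - 1*2153))*(3585 + (1514 - 1202)) = (-1369/32 + (-2472 - 1*2153))*(3585 + (1514 - 1202)) = (-1369/32 + (-2472 - 2153))*(3585 + 312) = (-1369/32 - 4625)*3897 = -149369/32*3897 = -582090993/32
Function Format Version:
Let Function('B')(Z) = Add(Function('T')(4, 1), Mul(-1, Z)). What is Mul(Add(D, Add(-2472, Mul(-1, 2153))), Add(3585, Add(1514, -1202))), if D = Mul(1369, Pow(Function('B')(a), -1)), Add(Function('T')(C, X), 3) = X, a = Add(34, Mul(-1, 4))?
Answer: Rational(-582090993, 32) ≈ -1.8190e+7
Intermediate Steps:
a = 30 (a = Add(34, -4) = 30)
Function('T')(C, X) = Add(-3, X)
Function('B')(Z) = Add(-2, Mul(-1, Z)) (Function('B')(Z) = Add(Add(-3, 1), Mul(-1, Z)) = Add(-2, Mul(-1, Z)))
D = Rational(-1369, 32) (D = Mul(1369, Pow(Add(-2, Mul(-1, 30)), -1)) = Mul(1369, Pow(Add(-2, -30), -1)) = Mul(1369, Pow(-32, -1)) = Mul(1369, Rational(-1, 32)) = Rational(-1369, 32) ≈ -42.781)
Mul(Add(D, Add(-2472, Mul(-1, 2153))), Add(3585, Add(1514, -1202))) = Mul(Add(Rational(-1369, 32), Add(-2472, Mul(-1, 2153))), Add(3585, Add(1514, -1202))) = Mul(Add(Rational(-1369, 32), Add(-2472, -2153)), Add(3585, 312)) = Mul(Add(Rational(-1369, 32), -4625), 3897) = Mul(Rational(-149369, 32), 3897) = Rational(-582090993, 32)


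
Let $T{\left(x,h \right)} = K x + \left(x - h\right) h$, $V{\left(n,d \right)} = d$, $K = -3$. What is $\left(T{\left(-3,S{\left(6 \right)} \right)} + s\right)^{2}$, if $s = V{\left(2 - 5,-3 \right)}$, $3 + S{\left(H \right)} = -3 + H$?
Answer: $36$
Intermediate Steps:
$S{\left(H \right)} = -6 + H$ ($S{\left(H \right)} = -3 + \left(-3 + H\right) = -6 + H$)
$T{\left(x,h \right)} = - 3 x + h \left(x - h\right)$ ($T{\left(x,h \right)} = - 3 x + \left(x - h\right) h = - 3 x + h \left(x - h\right)$)
$s = -3$
$\left(T{\left(-3,S{\left(6 \right)} \right)} + s\right)^{2} = \left(\left(- \left(-6 + 6\right)^{2} - -9 + \left(-6 + 6\right) \left(-3\right)\right) - 3\right)^{2} = \left(\left(- 0^{2} + 9 + 0 \left(-3\right)\right) - 3\right)^{2} = \left(\left(\left(-1\right) 0 + 9 + 0\right) - 3\right)^{2} = \left(\left(0 + 9 + 0\right) - 3\right)^{2} = \left(9 - 3\right)^{2} = 6^{2} = 36$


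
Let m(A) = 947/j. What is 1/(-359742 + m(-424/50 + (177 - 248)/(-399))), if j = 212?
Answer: -212/76264357 ≈ -2.7798e-6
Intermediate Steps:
m(A) = 947/212
1/(-359742 + m(-424/50 + (177 - 248)/(-399))) = 1/(-359742 + 947/212) = 1/(-76264357/212) = -212/76264357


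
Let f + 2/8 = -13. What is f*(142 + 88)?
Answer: -6095/2 ≈ -3047.5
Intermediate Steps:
f = -53/4 (f = -1/4 - 13 = -53/4 ≈ -13.250)
f*(142 + 88) = -53*(142 + 88)/4 = -53/4*230 = -6095/2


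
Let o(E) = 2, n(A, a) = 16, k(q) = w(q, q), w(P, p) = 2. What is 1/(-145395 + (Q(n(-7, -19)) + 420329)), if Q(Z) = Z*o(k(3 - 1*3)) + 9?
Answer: 1/274975 ≈ 3.6367e-6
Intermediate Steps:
k(q) = 2
Q(Z) = 9 + 2*Z (Q(Z) = Z*2 + 9 = 2*Z + 9 = 9 + 2*Z)
1/(-145395 + (Q(n(-7, -19)) + 420329)) = 1/(-145395 + ((9 + 2*16) + 420329)) = 1/(-145395 + ((9 + 32) + 420329)) = 1/(-145395 + (41 + 420329)) = 1/(-145395 + 420370) = 1/274975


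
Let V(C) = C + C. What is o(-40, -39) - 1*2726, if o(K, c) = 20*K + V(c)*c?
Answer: -484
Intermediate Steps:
V(C) = 2*C
o(K, c) = 2*c² + 20*K (o(K, c) = 20*K + (2*c)*c = 20*K + 2*c² = 2*c² + 20*K)
o(-40, -39) - 1*2726 = (2*(-39)² + 20*(-40)) - 1*2726 = (2*1521 - 800) - 2726 = (3042 - 800) - 2726 = 2242 - 2726 = -484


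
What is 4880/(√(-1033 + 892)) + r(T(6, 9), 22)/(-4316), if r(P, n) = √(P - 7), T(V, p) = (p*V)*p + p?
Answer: -√122/2158 - 4880*I*√141/141 ≈ -0.0051183 - 410.97*I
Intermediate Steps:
T(V, p) = p + V*p² (T(V, p) = (V*p)*p + p = V*p² + p = p + V*p²)
r(P, n) = √(-7 + P)
4880/(√(-1033 + 892)) + r(T(6, 9), 22)/(-4316) = 4880/(√(-1033 + 892)) + √(-7 + 9*(1 + 6*9))/(-4316) = 4880/(√(-141)) + √(-7 + 9*(1 + 54))*(-1/4316) = 4880/((I*√141)) + √(-7 + 9*55)*(-1/4316) = 4880*(-I*√141/141) + √(-7 + 495)*(-1/4316) = -4880*I*√141/141 + √488*(-1/4316) = -4880*I*√141/141 + (2*√122)*(-1/4316) = -4880*I*√141/141 - √122/2158 = -√122/2158 - 4880*I*√141/141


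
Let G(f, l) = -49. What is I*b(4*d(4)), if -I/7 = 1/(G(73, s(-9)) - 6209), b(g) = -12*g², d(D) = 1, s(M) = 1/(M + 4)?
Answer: -32/149 ≈ -0.21477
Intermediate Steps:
s(M) = 1/(4 + M)
I = 1/894 (I = -7/(-49 - 6209) = -7/(-6258) = -7*(-1/6258) = 1/894 ≈ 0.0011186)
I*b(4*d(4)) = (-12*(4*1)²)/894 = (-12*4²)/894 = (-12*16)/894 = (1/894)*(-192) = -32/149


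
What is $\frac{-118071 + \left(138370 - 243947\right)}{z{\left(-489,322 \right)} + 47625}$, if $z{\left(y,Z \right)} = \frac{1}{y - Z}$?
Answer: $- \frac{90689264}{19311937} \approx -4.696$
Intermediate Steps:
$\frac{-118071 + \left(138370 - 243947\right)}{z{\left(-489,322 \right)} + 47625} = \frac{-118071 + \left(138370 - 243947\right)}{\frac{1}{-489 - 322} + 47625} = \frac{-118071 - 105577}{\frac{1}{-811} + 47625} = - \frac{223648}{- \frac{1}{811} + 47625} = - \frac{223648}{\frac{38623874}{811}} = \left(-223648\right) \frac{811}{38623874} = - \frac{90689264}{19311937}$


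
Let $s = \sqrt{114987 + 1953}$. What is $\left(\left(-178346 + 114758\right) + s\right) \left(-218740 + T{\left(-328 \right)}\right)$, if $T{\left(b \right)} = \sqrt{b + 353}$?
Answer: $13908921180 - 437470 \sqrt{29235} \approx 1.3834 \cdot 10^{10}$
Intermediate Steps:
$s = 2 \sqrt{29235}$ ($s = \sqrt{116940} = 2 \sqrt{29235} \approx 341.96$)
$T{\left(b \right)} = \sqrt{353 + b}$
$\left(\left(-178346 + 114758\right) + s\right) \left(-218740 + T{\left(-328 \right)}\right) = \left(\left(-178346 + 114758\right) + 2 \sqrt{29235}\right) \left(-218740 + \sqrt{353 - 328}\right) = \left(-63588 + 2 \sqrt{29235}\right) \left(-218740 + \sqrt{25}\right) = \left(-63588 + 2 \sqrt{29235}\right) \left(-218740 + 5\right) = \left(-63588 + 2 \sqrt{29235}\right) \left(-218735\right) = 13908921180 - 437470 \sqrt{29235}$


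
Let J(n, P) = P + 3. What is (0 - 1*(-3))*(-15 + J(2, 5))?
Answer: -21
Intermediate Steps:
J(n, P) = 3 + P
(0 - 1*(-3))*(-15 + J(2, 5)) = (0 - 1*(-3))*(-15 + (3 + 5)) = (0 + 3)*(-15 + 8) = 3*(-7) = -21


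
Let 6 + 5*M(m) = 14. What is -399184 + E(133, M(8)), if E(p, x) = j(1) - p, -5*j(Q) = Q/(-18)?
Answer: -35938529/90 ≈ -3.9932e+5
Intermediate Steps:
M(m) = 8/5 (M(m) = -6/5 + (⅕)*14 = -6/5 + 14/5 = 8/5)
j(Q) = Q/90 (j(Q) = -Q/(5*(-18)) = -Q*(-1)/(5*18) = -(-1)*Q/90 = Q/90)
E(p, x) = 1/90 - p (E(p, x) = (1/90)*1 - p = 1/90 - p)
-399184 + E(133, M(8)) = -399184 + (1/90 - 1*133) = -399184 + (1/90 - 133) = -399184 - 11969/90 = -35938529/90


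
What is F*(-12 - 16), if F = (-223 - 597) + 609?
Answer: 5908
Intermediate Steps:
F = -211 (F = -820 + 609 = -211)
F*(-12 - 16) = -211*(-12 - 16) = -211*(-28) = 5908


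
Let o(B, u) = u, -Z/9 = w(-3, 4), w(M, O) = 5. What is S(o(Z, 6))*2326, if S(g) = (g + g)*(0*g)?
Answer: 0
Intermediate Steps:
Z = -45 (Z = -9*5 = -45)
S(g) = 0 (S(g) = (2*g)*0 = 0)
S(o(Z, 6))*2326 = 0*2326 = 0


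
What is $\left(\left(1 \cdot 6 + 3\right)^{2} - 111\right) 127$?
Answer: $-3810$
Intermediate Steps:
$\left(\left(1 \cdot 6 + 3\right)^{2} - 111\right) 127 = \left(\left(6 + 3\right)^{2} - 111\right) 127 = \left(9^{2} - 111\right) 127 = \left(81 - 111\right) 127 = \left(-30\right) 127 = -3810$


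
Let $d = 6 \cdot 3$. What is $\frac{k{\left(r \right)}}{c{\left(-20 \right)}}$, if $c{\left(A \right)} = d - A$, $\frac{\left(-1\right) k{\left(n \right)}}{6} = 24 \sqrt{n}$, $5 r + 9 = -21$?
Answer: $- \frac{72 i \sqrt{6}}{19} \approx - 9.2823 i$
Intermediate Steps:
$r = -6$ ($r = - \frac{9}{5} + \frac{1}{5} \left(-21\right) = - \frac{9}{5} - \frac{21}{5} = -6$)
$k{\left(n \right)} = - 144 \sqrt{n}$ ($k{\left(n \right)} = - 6 \cdot 24 \sqrt{n} = - 144 \sqrt{n}$)
$d = 18$
$c{\left(A \right)} = 18 - A$
$\frac{k{\left(r \right)}}{c{\left(-20 \right)}} = \frac{\left(-144\right) \sqrt{-6}}{18 - -20} = \frac{\left(-144\right) i \sqrt{6}}{18 + 20} = \frac{\left(-144\right) i \sqrt{6}}{38} = - 144 i \sqrt{6} \cdot \frac{1}{38} = - \frac{72 i \sqrt{6}}{19}$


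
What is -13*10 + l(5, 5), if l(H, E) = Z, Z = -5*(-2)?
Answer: -120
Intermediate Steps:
Z = 10
l(H, E) = 10
-13*10 + l(5, 5) = -13*10 + 10 = -130 + 10 = -120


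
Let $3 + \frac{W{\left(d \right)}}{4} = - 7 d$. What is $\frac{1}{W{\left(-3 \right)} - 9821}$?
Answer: $- \frac{1}{9749} \approx -0.00010257$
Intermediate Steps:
$W{\left(d \right)} = -12 - 28 d$ ($W{\left(d \right)} = -12 + 4 \left(- 7 d\right) = -12 - 28 d$)
$\frac{1}{W{\left(-3 \right)} - 9821} = \frac{1}{\left(-12 - -84\right) - 9821} = \frac{1}{\left(-12 + 84\right) - 9821} = \frac{1}{72 - 9821} = \frac{1}{-9749} = - \frac{1}{9749}$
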